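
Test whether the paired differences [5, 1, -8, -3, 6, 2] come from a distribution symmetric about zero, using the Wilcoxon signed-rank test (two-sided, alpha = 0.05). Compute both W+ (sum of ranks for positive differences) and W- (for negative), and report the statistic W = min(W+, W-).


Step 1: Drop any zero differences (none here) and take |d_i|.
|d| = [5, 1, 8, 3, 6, 2]
Step 2: Midrank |d_i| (ties get averaged ranks).
ranks: |5|->4, |1|->1, |8|->6, |3|->3, |6|->5, |2|->2
Step 3: Attach original signs; sum ranks with positive sign and with negative sign.
W+ = 4 + 1 + 5 + 2 = 12
W- = 6 + 3 = 9
(Check: W+ + W- = 21 should equal n(n+1)/2 = 21.)
Step 4: Test statistic W = min(W+, W-) = 9.
Step 5: No ties, so the exact null distribution over the 2^6 = 64 sign assignments gives the two-sided p-value = 0.843750.
Step 6: alpha = 0.05. fail to reject H0.

W+ = 12, W- = 9, W = min = 9, p = 0.843750, fail to reject H0.


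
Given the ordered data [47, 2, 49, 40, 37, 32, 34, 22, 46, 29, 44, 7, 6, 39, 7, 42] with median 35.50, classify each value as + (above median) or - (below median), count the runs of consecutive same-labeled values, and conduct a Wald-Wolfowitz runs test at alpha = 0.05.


Step 1: Compute median = 35.50; label A = above, B = below.
Labels in order: ABAAABBBABABBABA  (n_A = 8, n_B = 8)
Step 2: Count runs R = 11.
Step 3: Under H0 (random ordering), E[R] = 2*n_A*n_B/(n_A+n_B) + 1 = 2*8*8/16 + 1 = 9.0000.
        Var[R] = 2*n_A*n_B*(2*n_A*n_B - n_A - n_B) / ((n_A+n_B)^2 * (n_A+n_B-1)) = 14336/3840 = 3.7333.
        SD[R] = 1.9322.
Step 4: Continuity-corrected z = (R - 0.5 - E[R]) / SD[R] = (11 - 0.5 - 9.0000) / 1.9322 = 0.7763.
Step 5: Two-sided p-value via normal approximation = 2*(1 - Phi(|z|)) = 0.437558.
Step 6: alpha = 0.05. fail to reject H0.

R = 11, z = 0.7763, p = 0.437558, fail to reject H0.


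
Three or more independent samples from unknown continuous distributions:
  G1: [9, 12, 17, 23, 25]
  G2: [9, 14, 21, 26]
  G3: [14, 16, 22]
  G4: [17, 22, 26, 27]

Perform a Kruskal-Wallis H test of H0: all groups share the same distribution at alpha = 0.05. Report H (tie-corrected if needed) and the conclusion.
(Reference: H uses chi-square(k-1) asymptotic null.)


Step 1: Combine all N = 16 observations and assign midranks.
sorted (value, group, rank): (9,G1,1.5), (9,G2,1.5), (12,G1,3), (14,G2,4.5), (14,G3,4.5), (16,G3,6), (17,G1,7.5), (17,G4,7.5), (21,G2,9), (22,G3,10.5), (22,G4,10.5), (23,G1,12), (25,G1,13), (26,G2,14.5), (26,G4,14.5), (27,G4,16)
Step 2: Sum ranks within each group.
R_1 = 37 (n_1 = 5)
R_2 = 29.5 (n_2 = 4)
R_3 = 21 (n_3 = 3)
R_4 = 48.5 (n_4 = 4)
Step 3: H = 12/(N(N+1)) * sum(R_i^2/n_i) - 3(N+1)
     = 12/(16*17) * (37^2/5 + 29.5^2/4 + 21^2/3 + 48.5^2/4) - 3*17
     = 0.044118 * 1226.42 - 51
     = 3.106985.
Step 4: Ties present; correction factor C = 1 - 30/(16^3 - 16) = 0.992647. Corrected H = 3.106985 / 0.992647 = 3.130000.
Step 5: Under H0, H ~ chi^2(3); p-value = 0.372013.
Step 6: alpha = 0.05. fail to reject H0.

H = 3.1300, df = 3, p = 0.372013, fail to reject H0.


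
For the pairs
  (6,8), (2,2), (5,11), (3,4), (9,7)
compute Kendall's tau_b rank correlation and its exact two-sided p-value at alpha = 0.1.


Step 1: Enumerate the 10 unordered pairs (i,j) with i<j and classify each by sign(x_j-x_i) * sign(y_j-y_i).
  (1,2):dx=-4,dy=-6->C; (1,3):dx=-1,dy=+3->D; (1,4):dx=-3,dy=-4->C; (1,5):dx=+3,dy=-1->D
  (2,3):dx=+3,dy=+9->C; (2,4):dx=+1,dy=+2->C; (2,5):dx=+7,dy=+5->C; (3,4):dx=-2,dy=-7->C
  (3,5):dx=+4,dy=-4->D; (4,5):dx=+6,dy=+3->C
Step 2: C = 7, D = 3, total pairs = 10.
Step 3: tau = (C - D)/(n(n-1)/2) = (7 - 3)/10 = 0.400000.
Step 4: Exact two-sided p-value (enumerate n! = 120 permutations of y under H0): p = 0.483333.
Step 5: alpha = 0.1. fail to reject H0.

tau_b = 0.4000 (C=7, D=3), p = 0.483333, fail to reject H0.


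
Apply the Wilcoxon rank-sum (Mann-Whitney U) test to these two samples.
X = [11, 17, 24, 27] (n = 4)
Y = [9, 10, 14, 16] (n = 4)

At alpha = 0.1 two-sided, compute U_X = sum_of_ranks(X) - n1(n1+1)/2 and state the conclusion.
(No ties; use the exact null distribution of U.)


Step 1: Combine and sort all 8 observations; assign midranks.
sorted (value, group): (9,Y), (10,Y), (11,X), (14,Y), (16,Y), (17,X), (24,X), (27,X)
ranks: 9->1, 10->2, 11->3, 14->4, 16->5, 17->6, 24->7, 27->8
Step 2: Rank sum for X: R1 = 3 + 6 + 7 + 8 = 24.
Step 3: U_X = R1 - n1(n1+1)/2 = 24 - 4*5/2 = 24 - 10 = 14.
       U_Y = n1*n2 - U_X = 16 - 14 = 2.
Step 4: No ties, so the exact null distribution of U (based on enumerating the C(8,4) = 70 equally likely rank assignments) gives the two-sided p-value.
Step 5: p-value = 0.114286; compare to alpha = 0.1. fail to reject H0.

U_X = 14, p = 0.114286, fail to reject H0 at alpha = 0.1.


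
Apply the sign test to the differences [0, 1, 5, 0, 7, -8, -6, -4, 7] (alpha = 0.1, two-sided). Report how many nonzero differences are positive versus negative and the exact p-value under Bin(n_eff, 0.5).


Step 1: Discard zero differences. Original n = 9; n_eff = number of nonzero differences = 7.
Nonzero differences (with sign): +1, +5, +7, -8, -6, -4, +7
Step 2: Count signs: positive = 4, negative = 3.
Step 3: Under H0: P(positive) = 0.5, so the number of positives S ~ Bin(7, 0.5).
Step 4: Two-sided exact p-value = sum of Bin(7,0.5) probabilities at or below the observed probability = 1.000000.
Step 5: alpha = 0.1. fail to reject H0.

n_eff = 7, pos = 4, neg = 3, p = 1.000000, fail to reject H0.


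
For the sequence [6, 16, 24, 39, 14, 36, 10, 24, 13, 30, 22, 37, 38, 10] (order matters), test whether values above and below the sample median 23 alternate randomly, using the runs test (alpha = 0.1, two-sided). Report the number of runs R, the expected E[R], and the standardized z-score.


Step 1: Compute median = 23; label A = above, B = below.
Labels in order: BBAABABABABAAB  (n_A = 7, n_B = 7)
Step 2: Count runs R = 11.
Step 3: Under H0 (random ordering), E[R] = 2*n_A*n_B/(n_A+n_B) + 1 = 2*7*7/14 + 1 = 8.0000.
        Var[R] = 2*n_A*n_B*(2*n_A*n_B - n_A - n_B) / ((n_A+n_B)^2 * (n_A+n_B-1)) = 8232/2548 = 3.2308.
        SD[R] = 1.7974.
Step 4: Continuity-corrected z = (R - 0.5 - E[R]) / SD[R] = (11 - 0.5 - 8.0000) / 1.7974 = 1.3909.
Step 5: Two-sided p-value via normal approximation = 2*(1 - Phi(|z|)) = 0.164264.
Step 6: alpha = 0.1. fail to reject H0.

R = 11, z = 1.3909, p = 0.164264, fail to reject H0.


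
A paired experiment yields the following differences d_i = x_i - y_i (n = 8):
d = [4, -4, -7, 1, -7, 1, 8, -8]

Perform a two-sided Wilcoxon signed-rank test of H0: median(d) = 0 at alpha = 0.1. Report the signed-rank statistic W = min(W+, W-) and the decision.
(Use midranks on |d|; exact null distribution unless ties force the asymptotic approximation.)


Step 1: Drop any zero differences (none here) and take |d_i|.
|d| = [4, 4, 7, 1, 7, 1, 8, 8]
Step 2: Midrank |d_i| (ties get averaged ranks).
ranks: |4|->3.5, |4|->3.5, |7|->5.5, |1|->1.5, |7|->5.5, |1|->1.5, |8|->7.5, |8|->7.5
Step 3: Attach original signs; sum ranks with positive sign and with negative sign.
W+ = 3.5 + 1.5 + 1.5 + 7.5 = 14
W- = 3.5 + 5.5 + 5.5 + 7.5 = 22
(Check: W+ + W- = 36 should equal n(n+1)/2 = 36.)
Step 4: Test statistic W = min(W+, W-) = 14.
Step 5: Ties in |d|, so use the tie-corrected normal approximation.
        E[W] = n(n+1)/4 = 8*9/4 = 18.
        Tie groups: |d|=1 (t=2), |d|=4 (t=2), |d|=7 (t=2), |d|=8 (t=2); sum(t^3 - t) = 24.
        Var[W] = n(n+1)(2n+1)/24 - sum(t^3-t)/48 = 1224/24 - 24/48 = 50.5.
        z = (W - E[W]) / sqrt(Var[W]) = (14 - 18) / 7.1063 = -0.5629.
        Two-sided p = 2*Phi(z) = 0.573518.
Step 6: alpha = 0.1. fail to reject H0.

W+ = 14, W- = 22, W = min = 14, p = 0.573518, fail to reject H0.


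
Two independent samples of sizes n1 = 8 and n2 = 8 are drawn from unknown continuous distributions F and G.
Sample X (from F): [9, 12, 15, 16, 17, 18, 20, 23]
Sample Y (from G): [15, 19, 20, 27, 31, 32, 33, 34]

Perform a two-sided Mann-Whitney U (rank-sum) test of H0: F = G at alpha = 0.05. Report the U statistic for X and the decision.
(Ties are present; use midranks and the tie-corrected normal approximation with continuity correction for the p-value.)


Step 1: Combine and sort all 16 observations; assign midranks.
sorted (value, group): (9,X), (12,X), (15,X), (15,Y), (16,X), (17,X), (18,X), (19,Y), (20,X), (20,Y), (23,X), (27,Y), (31,Y), (32,Y), (33,Y), (34,Y)
ranks: 9->1, 12->2, 15->3.5, 15->3.5, 16->5, 17->6, 18->7, 19->8, 20->9.5, 20->9.5, 23->11, 27->12, 31->13, 32->14, 33->15, 34->16
Step 2: Rank sum for X: R1 = 1 + 2 + 3.5 + 5 + 6 + 7 + 9.5 + 11 = 45.
Step 3: U_X = R1 - n1(n1+1)/2 = 45 - 8*9/2 = 45 - 36 = 9.
       U_Y = n1*n2 - U_X = 64 - 9 = 55.
Step 4: Ties are present, so use the tie-corrected normal approximation (with continuity correction) for the p-value.
Step 5: p-value = 0.017959; compare to alpha = 0.05. reject H0.

U_X = 9, p = 0.017959, reject H0 at alpha = 0.05.


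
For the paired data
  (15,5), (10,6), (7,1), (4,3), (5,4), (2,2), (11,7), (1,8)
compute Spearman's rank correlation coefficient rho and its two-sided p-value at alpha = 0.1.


Step 1: Rank x and y separately (midranks; no ties here).
rank(x): 15->8, 10->6, 7->5, 4->3, 5->4, 2->2, 11->7, 1->1
rank(y): 5->5, 6->6, 1->1, 3->3, 4->4, 2->2, 7->7, 8->8
Step 2: d_i = R_x(i) - R_y(i); compute d_i^2.
  (8-5)^2=9, (6-6)^2=0, (5-1)^2=16, (3-3)^2=0, (4-4)^2=0, (2-2)^2=0, (7-7)^2=0, (1-8)^2=49
sum(d^2) = 74.
Step 3: rho = 1 - 6*74 / (8*(8^2 - 1)) = 1 - 444/504 = 0.119048.
Step 4: Under H0, t = rho * sqrt((n-2)/(1-rho^2)) = 0.2937 ~ t(6).
Step 5: Two-sided p-value from the t-distribution with 6 df = 0.778886.
Step 6: alpha = 0.1. fail to reject H0.

rho = 0.1190, p = 0.778886, fail to reject H0 at alpha = 0.1.


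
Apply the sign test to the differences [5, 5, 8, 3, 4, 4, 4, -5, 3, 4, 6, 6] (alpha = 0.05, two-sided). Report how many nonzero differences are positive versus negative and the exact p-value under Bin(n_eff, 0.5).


Step 1: Discard zero differences. Original n = 12; n_eff = number of nonzero differences = 12.
Nonzero differences (with sign): +5, +5, +8, +3, +4, +4, +4, -5, +3, +4, +6, +6
Step 2: Count signs: positive = 11, negative = 1.
Step 3: Under H0: P(positive) = 0.5, so the number of positives S ~ Bin(12, 0.5).
Step 4: Two-sided exact p-value = sum of Bin(12,0.5) probabilities at or below the observed probability = 0.006348.
Step 5: alpha = 0.05. reject H0.

n_eff = 12, pos = 11, neg = 1, p = 0.006348, reject H0.


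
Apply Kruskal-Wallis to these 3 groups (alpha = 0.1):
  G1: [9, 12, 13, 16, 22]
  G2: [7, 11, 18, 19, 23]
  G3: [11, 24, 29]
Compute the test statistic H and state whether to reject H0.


Step 1: Combine all N = 13 observations and assign midranks.
sorted (value, group, rank): (7,G2,1), (9,G1,2), (11,G2,3.5), (11,G3,3.5), (12,G1,5), (13,G1,6), (16,G1,7), (18,G2,8), (19,G2,9), (22,G1,10), (23,G2,11), (24,G3,12), (29,G3,13)
Step 2: Sum ranks within each group.
R_1 = 30 (n_1 = 5)
R_2 = 32.5 (n_2 = 5)
R_3 = 28.5 (n_3 = 3)
Step 3: H = 12/(N(N+1)) * sum(R_i^2/n_i) - 3(N+1)
     = 12/(13*14) * (30^2/5 + 32.5^2/5 + 28.5^2/3) - 3*14
     = 0.065934 * 662 - 42
     = 1.648352.
Step 4: Ties present; correction factor C = 1 - 6/(13^3 - 13) = 0.997253. Corrected H = 1.648352 / 0.997253 = 1.652893.
Step 5: Under H0, H ~ chi^2(2); p-value = 0.437602.
Step 6: alpha = 0.1. fail to reject H0.

H = 1.6529, df = 2, p = 0.437602, fail to reject H0.


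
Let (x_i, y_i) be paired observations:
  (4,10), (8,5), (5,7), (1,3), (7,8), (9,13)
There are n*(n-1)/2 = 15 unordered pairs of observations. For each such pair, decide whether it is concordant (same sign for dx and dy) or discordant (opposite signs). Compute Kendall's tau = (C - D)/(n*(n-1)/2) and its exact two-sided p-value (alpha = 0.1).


Step 1: Enumerate the 15 unordered pairs (i,j) with i<j and classify each by sign(x_j-x_i) * sign(y_j-y_i).
  (1,2):dx=+4,dy=-5->D; (1,3):dx=+1,dy=-3->D; (1,4):dx=-3,dy=-7->C; (1,5):dx=+3,dy=-2->D
  (1,6):dx=+5,dy=+3->C; (2,3):dx=-3,dy=+2->D; (2,4):dx=-7,dy=-2->C; (2,5):dx=-1,dy=+3->D
  (2,6):dx=+1,dy=+8->C; (3,4):dx=-4,dy=-4->C; (3,5):dx=+2,dy=+1->C; (3,6):dx=+4,dy=+6->C
  (4,5):dx=+6,dy=+5->C; (4,6):dx=+8,dy=+10->C; (5,6):dx=+2,dy=+5->C
Step 2: C = 10, D = 5, total pairs = 15.
Step 3: tau = (C - D)/(n(n-1)/2) = (10 - 5)/15 = 0.333333.
Step 4: Exact two-sided p-value (enumerate n! = 720 permutations of y under H0): p = 0.469444.
Step 5: alpha = 0.1. fail to reject H0.

tau_b = 0.3333 (C=10, D=5), p = 0.469444, fail to reject H0.


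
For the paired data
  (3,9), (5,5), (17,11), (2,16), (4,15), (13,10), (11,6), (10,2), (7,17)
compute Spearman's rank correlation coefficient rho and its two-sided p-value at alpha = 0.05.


Step 1: Rank x and y separately (midranks; no ties here).
rank(x): 3->2, 5->4, 17->9, 2->1, 4->3, 13->8, 11->7, 10->6, 7->5
rank(y): 9->4, 5->2, 11->6, 16->8, 15->7, 10->5, 6->3, 2->1, 17->9
Step 2: d_i = R_x(i) - R_y(i); compute d_i^2.
  (2-4)^2=4, (4-2)^2=4, (9-6)^2=9, (1-8)^2=49, (3-7)^2=16, (8-5)^2=9, (7-3)^2=16, (6-1)^2=25, (5-9)^2=16
sum(d^2) = 148.
Step 3: rho = 1 - 6*148 / (9*(9^2 - 1)) = 1 - 888/720 = -0.233333.
Step 4: Under H0, t = rho * sqrt((n-2)/(1-rho^2)) = -0.6349 ~ t(7).
Step 5: Two-sided p-value from the t-distribution with 7 df = 0.545699.
Step 6: alpha = 0.05. fail to reject H0.

rho = -0.2333, p = 0.545699, fail to reject H0 at alpha = 0.05.


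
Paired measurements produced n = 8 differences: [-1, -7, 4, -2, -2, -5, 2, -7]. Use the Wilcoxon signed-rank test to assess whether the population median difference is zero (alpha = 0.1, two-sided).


Step 1: Drop any zero differences (none here) and take |d_i|.
|d| = [1, 7, 4, 2, 2, 5, 2, 7]
Step 2: Midrank |d_i| (ties get averaged ranks).
ranks: |1|->1, |7|->7.5, |4|->5, |2|->3, |2|->3, |5|->6, |2|->3, |7|->7.5
Step 3: Attach original signs; sum ranks with positive sign and with negative sign.
W+ = 5 + 3 = 8
W- = 1 + 7.5 + 3 + 3 + 6 + 7.5 = 28
(Check: W+ + W- = 36 should equal n(n+1)/2 = 36.)
Step 4: Test statistic W = min(W+, W-) = 8.
Step 5: Ties in |d|, so use the tie-corrected normal approximation.
        E[W] = n(n+1)/4 = 8*9/4 = 18.
        Tie groups: |d|=2 (t=3), |d|=7 (t=2); sum(t^3 - t) = 30.
        Var[W] = n(n+1)(2n+1)/24 - sum(t^3-t)/48 = 1224/24 - 30/48 = 50.375.
        z = (W - E[W]) / sqrt(Var[W]) = (8 - 18) / 7.0975 = -1.4089.
        Two-sided p = 2*Phi(z) = 0.158853.
Step 6: alpha = 0.1. fail to reject H0.

W+ = 8, W- = 28, W = min = 8, p = 0.158853, fail to reject H0.


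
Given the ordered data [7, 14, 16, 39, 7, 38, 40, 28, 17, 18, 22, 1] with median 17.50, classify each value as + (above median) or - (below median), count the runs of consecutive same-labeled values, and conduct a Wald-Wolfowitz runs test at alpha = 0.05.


Step 1: Compute median = 17.50; label A = above, B = below.
Labels in order: BBBABAAABAAB  (n_A = 6, n_B = 6)
Step 2: Count runs R = 7.
Step 3: Under H0 (random ordering), E[R] = 2*n_A*n_B/(n_A+n_B) + 1 = 2*6*6/12 + 1 = 7.0000.
        Var[R] = 2*n_A*n_B*(2*n_A*n_B - n_A - n_B) / ((n_A+n_B)^2 * (n_A+n_B-1)) = 4320/1584 = 2.7273.
        SD[R] = 1.6514.
Step 4: R = E[R], so z = 0 with no continuity correction.
Step 5: Two-sided p-value via normal approximation = 2*(1 - Phi(|z|)) = 1.000000.
Step 6: alpha = 0.05. fail to reject H0.

R = 7, z = 0.0000, p = 1.000000, fail to reject H0.


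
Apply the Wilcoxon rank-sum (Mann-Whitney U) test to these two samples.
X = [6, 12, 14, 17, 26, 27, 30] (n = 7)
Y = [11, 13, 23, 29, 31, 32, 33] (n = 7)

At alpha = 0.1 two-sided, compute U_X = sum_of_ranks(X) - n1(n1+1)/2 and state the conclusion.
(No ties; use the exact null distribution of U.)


Step 1: Combine and sort all 14 observations; assign midranks.
sorted (value, group): (6,X), (11,Y), (12,X), (13,Y), (14,X), (17,X), (23,Y), (26,X), (27,X), (29,Y), (30,X), (31,Y), (32,Y), (33,Y)
ranks: 6->1, 11->2, 12->3, 13->4, 14->5, 17->6, 23->7, 26->8, 27->9, 29->10, 30->11, 31->12, 32->13, 33->14
Step 2: Rank sum for X: R1 = 1 + 3 + 5 + 6 + 8 + 9 + 11 = 43.
Step 3: U_X = R1 - n1(n1+1)/2 = 43 - 7*8/2 = 43 - 28 = 15.
       U_Y = n1*n2 - U_X = 49 - 15 = 34.
Step 4: No ties, so the exact null distribution of U (based on enumerating the C(14,7) = 3432 equally likely rank assignments) gives the two-sided p-value.
Step 5: p-value = 0.259324; compare to alpha = 0.1. fail to reject H0.

U_X = 15, p = 0.259324, fail to reject H0 at alpha = 0.1.


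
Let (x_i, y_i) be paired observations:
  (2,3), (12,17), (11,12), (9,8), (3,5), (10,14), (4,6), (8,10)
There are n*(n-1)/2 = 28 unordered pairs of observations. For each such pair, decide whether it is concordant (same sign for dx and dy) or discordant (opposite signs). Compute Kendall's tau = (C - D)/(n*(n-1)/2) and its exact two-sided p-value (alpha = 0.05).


Step 1: Enumerate the 28 unordered pairs (i,j) with i<j and classify each by sign(x_j-x_i) * sign(y_j-y_i).
  (1,2):dx=+10,dy=+14->C; (1,3):dx=+9,dy=+9->C; (1,4):dx=+7,dy=+5->C; (1,5):dx=+1,dy=+2->C
  (1,6):dx=+8,dy=+11->C; (1,7):dx=+2,dy=+3->C; (1,8):dx=+6,dy=+7->C; (2,3):dx=-1,dy=-5->C
  (2,4):dx=-3,dy=-9->C; (2,5):dx=-9,dy=-12->C; (2,6):dx=-2,dy=-3->C; (2,7):dx=-8,dy=-11->C
  (2,8):dx=-4,dy=-7->C; (3,4):dx=-2,dy=-4->C; (3,5):dx=-8,dy=-7->C; (3,6):dx=-1,dy=+2->D
  (3,7):dx=-7,dy=-6->C; (3,8):dx=-3,dy=-2->C; (4,5):dx=-6,dy=-3->C; (4,6):dx=+1,dy=+6->C
  (4,7):dx=-5,dy=-2->C; (4,8):dx=-1,dy=+2->D; (5,6):dx=+7,dy=+9->C; (5,7):dx=+1,dy=+1->C
  (5,8):dx=+5,dy=+5->C; (6,7):dx=-6,dy=-8->C; (6,8):dx=-2,dy=-4->C; (7,8):dx=+4,dy=+4->C
Step 2: C = 26, D = 2, total pairs = 28.
Step 3: tau = (C - D)/(n(n-1)/2) = (26 - 2)/28 = 0.857143.
Step 4: Exact two-sided p-value (enumerate n! = 40320 permutations of y under H0): p = 0.001736.
Step 5: alpha = 0.05. reject H0.

tau_b = 0.8571 (C=26, D=2), p = 0.001736, reject H0.


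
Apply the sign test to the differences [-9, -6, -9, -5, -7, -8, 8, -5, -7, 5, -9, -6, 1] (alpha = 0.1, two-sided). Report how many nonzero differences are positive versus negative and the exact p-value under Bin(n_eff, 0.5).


Step 1: Discard zero differences. Original n = 13; n_eff = number of nonzero differences = 13.
Nonzero differences (with sign): -9, -6, -9, -5, -7, -8, +8, -5, -7, +5, -9, -6, +1
Step 2: Count signs: positive = 3, negative = 10.
Step 3: Under H0: P(positive) = 0.5, so the number of positives S ~ Bin(13, 0.5).
Step 4: Two-sided exact p-value = sum of Bin(13,0.5) probabilities at or below the observed probability = 0.092285.
Step 5: alpha = 0.1. reject H0.

n_eff = 13, pos = 3, neg = 10, p = 0.092285, reject H0.


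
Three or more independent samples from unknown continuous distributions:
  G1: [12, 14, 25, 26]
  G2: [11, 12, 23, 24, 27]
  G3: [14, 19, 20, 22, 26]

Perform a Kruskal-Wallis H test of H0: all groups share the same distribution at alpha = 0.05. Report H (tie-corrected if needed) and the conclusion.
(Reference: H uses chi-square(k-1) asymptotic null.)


Step 1: Combine all N = 14 observations and assign midranks.
sorted (value, group, rank): (11,G2,1), (12,G1,2.5), (12,G2,2.5), (14,G1,4.5), (14,G3,4.5), (19,G3,6), (20,G3,7), (22,G3,8), (23,G2,9), (24,G2,10), (25,G1,11), (26,G1,12.5), (26,G3,12.5), (27,G2,14)
Step 2: Sum ranks within each group.
R_1 = 30.5 (n_1 = 4)
R_2 = 36.5 (n_2 = 5)
R_3 = 38 (n_3 = 5)
Step 3: H = 12/(N(N+1)) * sum(R_i^2/n_i) - 3(N+1)
     = 12/(14*15) * (30.5^2/4 + 36.5^2/5 + 38^2/5) - 3*15
     = 0.057143 * 787.812 - 45
     = 0.017857.
Step 4: Ties present; correction factor C = 1 - 18/(14^3 - 14) = 0.993407. Corrected H = 0.017857 / 0.993407 = 0.017976.
Step 5: Under H0, H ~ chi^2(2); p-value = 0.991052.
Step 6: alpha = 0.05. fail to reject H0.

H = 0.0180, df = 2, p = 0.991052, fail to reject H0.


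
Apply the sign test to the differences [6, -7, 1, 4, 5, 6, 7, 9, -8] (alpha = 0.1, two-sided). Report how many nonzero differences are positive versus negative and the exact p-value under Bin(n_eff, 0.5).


Step 1: Discard zero differences. Original n = 9; n_eff = number of nonzero differences = 9.
Nonzero differences (with sign): +6, -7, +1, +4, +5, +6, +7, +9, -8
Step 2: Count signs: positive = 7, negative = 2.
Step 3: Under H0: P(positive) = 0.5, so the number of positives S ~ Bin(9, 0.5).
Step 4: Two-sided exact p-value = sum of Bin(9,0.5) probabilities at or below the observed probability = 0.179688.
Step 5: alpha = 0.1. fail to reject H0.

n_eff = 9, pos = 7, neg = 2, p = 0.179688, fail to reject H0.


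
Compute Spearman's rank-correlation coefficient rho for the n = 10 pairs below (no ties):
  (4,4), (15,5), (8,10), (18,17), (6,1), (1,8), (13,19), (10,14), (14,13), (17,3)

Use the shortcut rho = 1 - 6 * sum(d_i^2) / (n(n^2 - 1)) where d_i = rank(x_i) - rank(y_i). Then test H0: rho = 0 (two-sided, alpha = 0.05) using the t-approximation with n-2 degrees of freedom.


Step 1: Rank x and y separately (midranks; no ties here).
rank(x): 4->2, 15->8, 8->4, 18->10, 6->3, 1->1, 13->6, 10->5, 14->7, 17->9
rank(y): 4->3, 5->4, 10->6, 17->9, 1->1, 8->5, 19->10, 14->8, 13->7, 3->2
Step 2: d_i = R_x(i) - R_y(i); compute d_i^2.
  (2-3)^2=1, (8-4)^2=16, (4-6)^2=4, (10-9)^2=1, (3-1)^2=4, (1-5)^2=16, (6-10)^2=16, (5-8)^2=9, (7-7)^2=0, (9-2)^2=49
sum(d^2) = 116.
Step 3: rho = 1 - 6*116 / (10*(10^2 - 1)) = 1 - 696/990 = 0.296970.
Step 4: Under H0, t = rho * sqrt((n-2)/(1-rho^2)) = 0.8796 ~ t(8).
Step 5: Two-sided p-value from the t-distribution with 8 df = 0.404702.
Step 6: alpha = 0.05. fail to reject H0.

rho = 0.2970, p = 0.404702, fail to reject H0 at alpha = 0.05.


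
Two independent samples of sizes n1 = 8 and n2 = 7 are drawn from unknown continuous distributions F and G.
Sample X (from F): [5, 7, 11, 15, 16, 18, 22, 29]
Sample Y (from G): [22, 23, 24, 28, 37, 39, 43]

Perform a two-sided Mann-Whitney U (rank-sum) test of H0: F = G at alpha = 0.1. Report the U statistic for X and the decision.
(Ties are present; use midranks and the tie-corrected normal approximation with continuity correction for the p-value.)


Step 1: Combine and sort all 15 observations; assign midranks.
sorted (value, group): (5,X), (7,X), (11,X), (15,X), (16,X), (18,X), (22,X), (22,Y), (23,Y), (24,Y), (28,Y), (29,X), (37,Y), (39,Y), (43,Y)
ranks: 5->1, 7->2, 11->3, 15->4, 16->5, 18->6, 22->7.5, 22->7.5, 23->9, 24->10, 28->11, 29->12, 37->13, 39->14, 43->15
Step 2: Rank sum for X: R1 = 1 + 2 + 3 + 4 + 5 + 6 + 7.5 + 12 = 40.5.
Step 3: U_X = R1 - n1(n1+1)/2 = 40.5 - 8*9/2 = 40.5 - 36 = 4.5.
       U_Y = n1*n2 - U_X = 56 - 4.5 = 51.5.
Step 4: Ties are present, so use the tie-corrected normal approximation (with continuity correction) for the p-value.
Step 5: p-value = 0.007719; compare to alpha = 0.1. reject H0.

U_X = 4.5, p = 0.007719, reject H0 at alpha = 0.1.


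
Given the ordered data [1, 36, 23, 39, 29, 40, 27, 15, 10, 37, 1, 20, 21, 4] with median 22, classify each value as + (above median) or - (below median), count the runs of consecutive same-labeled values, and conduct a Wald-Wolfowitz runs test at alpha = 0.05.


Step 1: Compute median = 22; label A = above, B = below.
Labels in order: BAAAAAABBABBBB  (n_A = 7, n_B = 7)
Step 2: Count runs R = 5.
Step 3: Under H0 (random ordering), E[R] = 2*n_A*n_B/(n_A+n_B) + 1 = 2*7*7/14 + 1 = 8.0000.
        Var[R] = 2*n_A*n_B*(2*n_A*n_B - n_A - n_B) / ((n_A+n_B)^2 * (n_A+n_B-1)) = 8232/2548 = 3.2308.
        SD[R] = 1.7974.
Step 4: Continuity-corrected z = (R + 0.5 - E[R]) / SD[R] = (5 + 0.5 - 8.0000) / 1.7974 = -1.3909.
Step 5: Two-sided p-value via normal approximation = 2*(1 - Phi(|z|)) = 0.164264.
Step 6: alpha = 0.05. fail to reject H0.

R = 5, z = -1.3909, p = 0.164264, fail to reject H0.


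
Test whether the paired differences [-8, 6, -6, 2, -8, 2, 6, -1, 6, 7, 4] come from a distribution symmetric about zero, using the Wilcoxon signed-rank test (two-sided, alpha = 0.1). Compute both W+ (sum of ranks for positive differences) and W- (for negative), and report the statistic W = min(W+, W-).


Step 1: Drop any zero differences (none here) and take |d_i|.
|d| = [8, 6, 6, 2, 8, 2, 6, 1, 6, 7, 4]
Step 2: Midrank |d_i| (ties get averaged ranks).
ranks: |8|->10.5, |6|->6.5, |6|->6.5, |2|->2.5, |8|->10.5, |2|->2.5, |6|->6.5, |1|->1, |6|->6.5, |7|->9, |4|->4
Step 3: Attach original signs; sum ranks with positive sign and with negative sign.
W+ = 6.5 + 2.5 + 2.5 + 6.5 + 6.5 + 9 + 4 = 37.5
W- = 10.5 + 6.5 + 10.5 + 1 = 28.5
(Check: W+ + W- = 66 should equal n(n+1)/2 = 66.)
Step 4: Test statistic W = min(W+, W-) = 28.5.
Step 5: Ties in |d|, so use the tie-corrected normal approximation.
        E[W] = n(n+1)/4 = 11*12/4 = 33.
        Tie groups: |d|=2 (t=2), |d|=6 (t=4), |d|=8 (t=2); sum(t^3 - t) = 72.
        Var[W] = n(n+1)(2n+1)/24 - sum(t^3-t)/48 = 3036/24 - 72/48 = 125.
        z = (W - E[W]) / sqrt(Var[W]) = (28.5 - 33) / 11.1803 = -0.4025.
        Two-sided p = 2*Phi(z) = 0.687322.
Step 6: alpha = 0.1. fail to reject H0.

W+ = 37.5, W- = 28.5, W = min = 28.5, p = 0.687322, fail to reject H0.


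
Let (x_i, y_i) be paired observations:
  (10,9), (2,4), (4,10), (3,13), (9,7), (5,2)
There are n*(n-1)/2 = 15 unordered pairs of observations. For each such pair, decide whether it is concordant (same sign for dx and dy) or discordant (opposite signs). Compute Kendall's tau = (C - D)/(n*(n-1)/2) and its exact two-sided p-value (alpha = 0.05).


Step 1: Enumerate the 15 unordered pairs (i,j) with i<j and classify each by sign(x_j-x_i) * sign(y_j-y_i).
  (1,2):dx=-8,dy=-5->C; (1,3):dx=-6,dy=+1->D; (1,4):dx=-7,dy=+4->D; (1,5):dx=-1,dy=-2->C
  (1,6):dx=-5,dy=-7->C; (2,3):dx=+2,dy=+6->C; (2,4):dx=+1,dy=+9->C; (2,5):dx=+7,dy=+3->C
  (2,6):dx=+3,dy=-2->D; (3,4):dx=-1,dy=+3->D; (3,5):dx=+5,dy=-3->D; (3,6):dx=+1,dy=-8->D
  (4,5):dx=+6,dy=-6->D; (4,6):dx=+2,dy=-11->D; (5,6):dx=-4,dy=-5->C
Step 2: C = 7, D = 8, total pairs = 15.
Step 3: tau = (C - D)/(n(n-1)/2) = (7 - 8)/15 = -0.066667.
Step 4: Exact two-sided p-value (enumerate n! = 720 permutations of y under H0): p = 1.000000.
Step 5: alpha = 0.05. fail to reject H0.

tau_b = -0.0667 (C=7, D=8), p = 1.000000, fail to reject H0.


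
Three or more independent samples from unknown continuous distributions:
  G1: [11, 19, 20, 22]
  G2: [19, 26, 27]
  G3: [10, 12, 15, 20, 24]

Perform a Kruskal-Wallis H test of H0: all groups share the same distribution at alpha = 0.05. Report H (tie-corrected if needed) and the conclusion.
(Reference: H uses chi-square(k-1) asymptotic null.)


Step 1: Combine all N = 12 observations and assign midranks.
sorted (value, group, rank): (10,G3,1), (11,G1,2), (12,G3,3), (15,G3,4), (19,G1,5.5), (19,G2,5.5), (20,G1,7.5), (20,G3,7.5), (22,G1,9), (24,G3,10), (26,G2,11), (27,G2,12)
Step 2: Sum ranks within each group.
R_1 = 24 (n_1 = 4)
R_2 = 28.5 (n_2 = 3)
R_3 = 25.5 (n_3 = 5)
Step 3: H = 12/(N(N+1)) * sum(R_i^2/n_i) - 3(N+1)
     = 12/(12*13) * (24^2/4 + 28.5^2/3 + 25.5^2/5) - 3*13
     = 0.076923 * 544.8 - 39
     = 2.907692.
Step 4: Ties present; correction factor C = 1 - 12/(12^3 - 12) = 0.993007. Corrected H = 2.907692 / 0.993007 = 2.928169.
Step 5: Under H0, H ~ chi^2(2); p-value = 0.231290.
Step 6: alpha = 0.05. fail to reject H0.

H = 2.9282, df = 2, p = 0.231290, fail to reject H0.


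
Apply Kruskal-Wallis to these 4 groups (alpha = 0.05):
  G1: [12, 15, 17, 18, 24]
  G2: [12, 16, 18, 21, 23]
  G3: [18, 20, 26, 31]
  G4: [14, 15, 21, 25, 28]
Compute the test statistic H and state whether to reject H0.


Step 1: Combine all N = 19 observations and assign midranks.
sorted (value, group, rank): (12,G1,1.5), (12,G2,1.5), (14,G4,3), (15,G1,4.5), (15,G4,4.5), (16,G2,6), (17,G1,7), (18,G1,9), (18,G2,9), (18,G3,9), (20,G3,11), (21,G2,12.5), (21,G4,12.5), (23,G2,14), (24,G1,15), (25,G4,16), (26,G3,17), (28,G4,18), (31,G3,19)
Step 2: Sum ranks within each group.
R_1 = 37 (n_1 = 5)
R_2 = 43 (n_2 = 5)
R_3 = 56 (n_3 = 4)
R_4 = 54 (n_4 = 5)
Step 3: H = 12/(N(N+1)) * sum(R_i^2/n_i) - 3(N+1)
     = 12/(19*20) * (37^2/5 + 43^2/5 + 56^2/4 + 54^2/5) - 3*20
     = 0.031579 * 2010.8 - 60
     = 3.498947.
Step 4: Ties present; correction factor C = 1 - 42/(19^3 - 19) = 0.993860. Corrected H = 3.498947 / 0.993860 = 3.520565.
Step 5: Under H0, H ~ chi^2(3); p-value = 0.318105.
Step 6: alpha = 0.05. fail to reject H0.

H = 3.5206, df = 3, p = 0.318105, fail to reject H0.


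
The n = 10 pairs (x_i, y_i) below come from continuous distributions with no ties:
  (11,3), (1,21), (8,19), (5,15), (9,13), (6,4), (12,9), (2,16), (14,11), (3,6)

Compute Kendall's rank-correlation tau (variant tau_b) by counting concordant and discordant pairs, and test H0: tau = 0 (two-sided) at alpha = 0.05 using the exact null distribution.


Step 1: Enumerate the 45 unordered pairs (i,j) with i<j and classify each by sign(x_j-x_i) * sign(y_j-y_i).
  (1,2):dx=-10,dy=+18->D; (1,3):dx=-3,dy=+16->D; (1,4):dx=-6,dy=+12->D; (1,5):dx=-2,dy=+10->D
  (1,6):dx=-5,dy=+1->D; (1,7):dx=+1,dy=+6->C; (1,8):dx=-9,dy=+13->D; (1,9):dx=+3,dy=+8->C
  (1,10):dx=-8,dy=+3->D; (2,3):dx=+7,dy=-2->D; (2,4):dx=+4,dy=-6->D; (2,5):dx=+8,dy=-8->D
  (2,6):dx=+5,dy=-17->D; (2,7):dx=+11,dy=-12->D; (2,8):dx=+1,dy=-5->D; (2,9):dx=+13,dy=-10->D
  (2,10):dx=+2,dy=-15->D; (3,4):dx=-3,dy=-4->C; (3,5):dx=+1,dy=-6->D; (3,6):dx=-2,dy=-15->C
  (3,7):dx=+4,dy=-10->D; (3,8):dx=-6,dy=-3->C; (3,9):dx=+6,dy=-8->D; (3,10):dx=-5,dy=-13->C
  (4,5):dx=+4,dy=-2->D; (4,6):dx=+1,dy=-11->D; (4,7):dx=+7,dy=-6->D; (4,8):dx=-3,dy=+1->D
  (4,9):dx=+9,dy=-4->D; (4,10):dx=-2,dy=-9->C; (5,6):dx=-3,dy=-9->C; (5,7):dx=+3,dy=-4->D
  (5,8):dx=-7,dy=+3->D; (5,9):dx=+5,dy=-2->D; (5,10):dx=-6,dy=-7->C; (6,7):dx=+6,dy=+5->C
  (6,8):dx=-4,dy=+12->D; (6,9):dx=+8,dy=+7->C; (6,10):dx=-3,dy=+2->D; (7,8):dx=-10,dy=+7->D
  (7,9):dx=+2,dy=+2->C; (7,10):dx=-9,dy=-3->C; (8,9):dx=+12,dy=-5->D; (8,10):dx=+1,dy=-10->D
  (9,10):dx=-11,dy=-5->C
Step 2: C = 14, D = 31, total pairs = 45.
Step 3: tau = (C - D)/(n(n-1)/2) = (14 - 31)/45 = -0.377778.
Step 4: Exact two-sided p-value (enumerate n! = 3628800 permutations of y under H0): p = 0.155742.
Step 5: alpha = 0.05. fail to reject H0.

tau_b = -0.3778 (C=14, D=31), p = 0.155742, fail to reject H0.


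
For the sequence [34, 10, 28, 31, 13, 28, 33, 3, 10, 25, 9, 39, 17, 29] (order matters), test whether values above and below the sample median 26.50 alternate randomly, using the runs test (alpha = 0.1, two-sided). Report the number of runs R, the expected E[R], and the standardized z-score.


Step 1: Compute median = 26.50; label A = above, B = below.
Labels in order: ABAABAABBBBABA  (n_A = 7, n_B = 7)
Step 2: Count runs R = 9.
Step 3: Under H0 (random ordering), E[R] = 2*n_A*n_B/(n_A+n_B) + 1 = 2*7*7/14 + 1 = 8.0000.
        Var[R] = 2*n_A*n_B*(2*n_A*n_B - n_A - n_B) / ((n_A+n_B)^2 * (n_A+n_B-1)) = 8232/2548 = 3.2308.
        SD[R] = 1.7974.
Step 4: Continuity-corrected z = (R - 0.5 - E[R]) / SD[R] = (9 - 0.5 - 8.0000) / 1.7974 = 0.2782.
Step 5: Two-sided p-value via normal approximation = 2*(1 - Phi(|z|)) = 0.780879.
Step 6: alpha = 0.1. fail to reject H0.

R = 9, z = 0.2782, p = 0.780879, fail to reject H0.


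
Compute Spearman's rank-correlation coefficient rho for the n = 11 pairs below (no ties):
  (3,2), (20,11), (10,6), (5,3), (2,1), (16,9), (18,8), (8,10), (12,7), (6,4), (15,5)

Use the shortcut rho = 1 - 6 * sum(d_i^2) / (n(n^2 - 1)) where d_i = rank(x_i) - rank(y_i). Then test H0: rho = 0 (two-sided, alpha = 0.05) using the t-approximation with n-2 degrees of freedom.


Step 1: Rank x and y separately (midranks; no ties here).
rank(x): 3->2, 20->11, 10->6, 5->3, 2->1, 16->9, 18->10, 8->5, 12->7, 6->4, 15->8
rank(y): 2->2, 11->11, 6->6, 3->3, 1->1, 9->9, 8->8, 10->10, 7->7, 4->4, 5->5
Step 2: d_i = R_x(i) - R_y(i); compute d_i^2.
  (2-2)^2=0, (11-11)^2=0, (6-6)^2=0, (3-3)^2=0, (1-1)^2=0, (9-9)^2=0, (10-8)^2=4, (5-10)^2=25, (7-7)^2=0, (4-4)^2=0, (8-5)^2=9
sum(d^2) = 38.
Step 3: rho = 1 - 6*38 / (11*(11^2 - 1)) = 1 - 228/1320 = 0.827273.
Step 4: Under H0, t = rho * sqrt((n-2)/(1-rho^2)) = 4.4176 ~ t(9).
Step 5: Two-sided p-value from the t-distribution with 9 df = 0.001677.
Step 6: alpha = 0.05. reject H0.

rho = 0.8273, p = 0.001677, reject H0 at alpha = 0.05.


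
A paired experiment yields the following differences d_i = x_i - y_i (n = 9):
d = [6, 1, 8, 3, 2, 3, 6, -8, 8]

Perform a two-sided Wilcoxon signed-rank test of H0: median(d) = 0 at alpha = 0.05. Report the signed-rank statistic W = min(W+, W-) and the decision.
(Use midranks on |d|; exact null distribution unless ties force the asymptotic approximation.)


Step 1: Drop any zero differences (none here) and take |d_i|.
|d| = [6, 1, 8, 3, 2, 3, 6, 8, 8]
Step 2: Midrank |d_i| (ties get averaged ranks).
ranks: |6|->5.5, |1|->1, |8|->8, |3|->3.5, |2|->2, |3|->3.5, |6|->5.5, |8|->8, |8|->8
Step 3: Attach original signs; sum ranks with positive sign and with negative sign.
W+ = 5.5 + 1 + 8 + 3.5 + 2 + 3.5 + 5.5 + 8 = 37
W- = 8 = 8
(Check: W+ + W- = 45 should equal n(n+1)/2 = 45.)
Step 4: Test statistic W = min(W+, W-) = 8.
Step 5: Ties in |d|, so use the tie-corrected normal approximation.
        E[W] = n(n+1)/4 = 9*10/4 = 22.5.
        Tie groups: |d|=3 (t=2), |d|=6 (t=2), |d|=8 (t=3); sum(t^3 - t) = 36.
        Var[W] = n(n+1)(2n+1)/24 - sum(t^3-t)/48 = 1710/24 - 36/48 = 70.5.
        z = (W - E[W]) / sqrt(Var[W]) = (8 - 22.5) / 8.3964 = -1.7269.
        Two-sided p = 2*Phi(z) = 0.084181.
Step 6: alpha = 0.05. fail to reject H0.

W+ = 37, W- = 8, W = min = 8, p = 0.084181, fail to reject H0.


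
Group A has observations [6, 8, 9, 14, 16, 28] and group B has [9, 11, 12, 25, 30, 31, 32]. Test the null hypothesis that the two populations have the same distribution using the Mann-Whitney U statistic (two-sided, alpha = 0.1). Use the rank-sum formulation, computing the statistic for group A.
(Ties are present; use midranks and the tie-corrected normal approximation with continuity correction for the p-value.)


Step 1: Combine and sort all 13 observations; assign midranks.
sorted (value, group): (6,X), (8,X), (9,X), (9,Y), (11,Y), (12,Y), (14,X), (16,X), (25,Y), (28,X), (30,Y), (31,Y), (32,Y)
ranks: 6->1, 8->2, 9->3.5, 9->3.5, 11->5, 12->6, 14->7, 16->8, 25->9, 28->10, 30->11, 31->12, 32->13
Step 2: Rank sum for X: R1 = 1 + 2 + 3.5 + 7 + 8 + 10 = 31.5.
Step 3: U_X = R1 - n1(n1+1)/2 = 31.5 - 6*7/2 = 31.5 - 21 = 10.5.
       U_Y = n1*n2 - U_X = 42 - 10.5 = 31.5.
Step 4: Ties are present, so use the tie-corrected normal approximation (with continuity correction) for the p-value.
Step 5: p-value = 0.152563; compare to alpha = 0.1. fail to reject H0.

U_X = 10.5, p = 0.152563, fail to reject H0 at alpha = 0.1.


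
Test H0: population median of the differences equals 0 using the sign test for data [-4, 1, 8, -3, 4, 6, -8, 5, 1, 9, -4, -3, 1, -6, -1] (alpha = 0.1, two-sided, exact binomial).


Step 1: Discard zero differences. Original n = 15; n_eff = number of nonzero differences = 15.
Nonzero differences (with sign): -4, +1, +8, -3, +4, +6, -8, +5, +1, +9, -4, -3, +1, -6, -1
Step 2: Count signs: positive = 8, negative = 7.
Step 3: Under H0: P(positive) = 0.5, so the number of positives S ~ Bin(15, 0.5).
Step 4: Two-sided exact p-value = sum of Bin(15,0.5) probabilities at or below the observed probability = 1.000000.
Step 5: alpha = 0.1. fail to reject H0.

n_eff = 15, pos = 8, neg = 7, p = 1.000000, fail to reject H0.


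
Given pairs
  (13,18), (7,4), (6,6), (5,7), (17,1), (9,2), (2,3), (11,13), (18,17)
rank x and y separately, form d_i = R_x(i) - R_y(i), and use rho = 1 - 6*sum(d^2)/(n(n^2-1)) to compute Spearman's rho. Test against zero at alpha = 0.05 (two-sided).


Step 1: Rank x and y separately (midranks; no ties here).
rank(x): 13->7, 7->4, 6->3, 5->2, 17->8, 9->5, 2->1, 11->6, 18->9
rank(y): 18->9, 4->4, 6->5, 7->6, 1->1, 2->2, 3->3, 13->7, 17->8
Step 2: d_i = R_x(i) - R_y(i); compute d_i^2.
  (7-9)^2=4, (4-4)^2=0, (3-5)^2=4, (2-6)^2=16, (8-1)^2=49, (5-2)^2=9, (1-3)^2=4, (6-7)^2=1, (9-8)^2=1
sum(d^2) = 88.
Step 3: rho = 1 - 6*88 / (9*(9^2 - 1)) = 1 - 528/720 = 0.266667.
Step 4: Under H0, t = rho * sqrt((n-2)/(1-rho^2)) = 0.7320 ~ t(7).
Step 5: Two-sided p-value from the t-distribution with 7 df = 0.487922.
Step 6: alpha = 0.05. fail to reject H0.

rho = 0.2667, p = 0.487922, fail to reject H0 at alpha = 0.05.


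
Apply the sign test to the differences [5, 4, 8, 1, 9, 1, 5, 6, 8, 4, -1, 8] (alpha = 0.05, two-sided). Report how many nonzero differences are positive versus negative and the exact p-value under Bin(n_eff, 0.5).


Step 1: Discard zero differences. Original n = 12; n_eff = number of nonzero differences = 12.
Nonzero differences (with sign): +5, +4, +8, +1, +9, +1, +5, +6, +8, +4, -1, +8
Step 2: Count signs: positive = 11, negative = 1.
Step 3: Under H0: P(positive) = 0.5, so the number of positives S ~ Bin(12, 0.5).
Step 4: Two-sided exact p-value = sum of Bin(12,0.5) probabilities at or below the observed probability = 0.006348.
Step 5: alpha = 0.05. reject H0.

n_eff = 12, pos = 11, neg = 1, p = 0.006348, reject H0.


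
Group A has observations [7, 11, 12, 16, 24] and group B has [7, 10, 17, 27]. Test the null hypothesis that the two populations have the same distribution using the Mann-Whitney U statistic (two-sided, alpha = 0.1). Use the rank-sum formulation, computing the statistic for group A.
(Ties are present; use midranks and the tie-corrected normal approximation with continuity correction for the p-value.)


Step 1: Combine and sort all 9 observations; assign midranks.
sorted (value, group): (7,X), (7,Y), (10,Y), (11,X), (12,X), (16,X), (17,Y), (24,X), (27,Y)
ranks: 7->1.5, 7->1.5, 10->3, 11->4, 12->5, 16->6, 17->7, 24->8, 27->9
Step 2: Rank sum for X: R1 = 1.5 + 4 + 5 + 6 + 8 = 24.5.
Step 3: U_X = R1 - n1(n1+1)/2 = 24.5 - 5*6/2 = 24.5 - 15 = 9.5.
       U_Y = n1*n2 - U_X = 20 - 9.5 = 10.5.
Step 4: Ties are present, so use the tie-corrected normal approximation (with continuity correction) for the p-value.
Step 5: p-value = 1.000000; compare to alpha = 0.1. fail to reject H0.

U_X = 9.5, p = 1.000000, fail to reject H0 at alpha = 0.1.


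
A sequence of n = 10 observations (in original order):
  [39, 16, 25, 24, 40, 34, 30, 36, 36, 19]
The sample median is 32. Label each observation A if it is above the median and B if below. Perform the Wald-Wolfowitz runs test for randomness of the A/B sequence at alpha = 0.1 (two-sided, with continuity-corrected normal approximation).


Step 1: Compute median = 32; label A = above, B = below.
Labels in order: ABBBAABAAB  (n_A = 5, n_B = 5)
Step 2: Count runs R = 6.
Step 3: Under H0 (random ordering), E[R] = 2*n_A*n_B/(n_A+n_B) + 1 = 2*5*5/10 + 1 = 6.0000.
        Var[R] = 2*n_A*n_B*(2*n_A*n_B - n_A - n_B) / ((n_A+n_B)^2 * (n_A+n_B-1)) = 2000/900 = 2.2222.
        SD[R] = 1.4907.
Step 4: R = E[R], so z = 0 with no continuity correction.
Step 5: Two-sided p-value via normal approximation = 2*(1 - Phi(|z|)) = 1.000000.
Step 6: alpha = 0.1. fail to reject H0.

R = 6, z = 0.0000, p = 1.000000, fail to reject H0.


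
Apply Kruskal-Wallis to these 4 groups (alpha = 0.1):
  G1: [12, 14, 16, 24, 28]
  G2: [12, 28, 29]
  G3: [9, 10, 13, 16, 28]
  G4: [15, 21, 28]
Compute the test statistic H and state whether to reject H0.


Step 1: Combine all N = 16 observations and assign midranks.
sorted (value, group, rank): (9,G3,1), (10,G3,2), (12,G1,3.5), (12,G2,3.5), (13,G3,5), (14,G1,6), (15,G4,7), (16,G1,8.5), (16,G3,8.5), (21,G4,10), (24,G1,11), (28,G1,13.5), (28,G2,13.5), (28,G3,13.5), (28,G4,13.5), (29,G2,16)
Step 2: Sum ranks within each group.
R_1 = 42.5 (n_1 = 5)
R_2 = 33 (n_2 = 3)
R_3 = 30 (n_3 = 5)
R_4 = 30.5 (n_4 = 3)
Step 3: H = 12/(N(N+1)) * sum(R_i^2/n_i) - 3(N+1)
     = 12/(16*17) * (42.5^2/5 + 33^2/3 + 30^2/5 + 30.5^2/3) - 3*17
     = 0.044118 * 1214.33 - 51
     = 2.573529.
Step 4: Ties present; correction factor C = 1 - 72/(16^3 - 16) = 0.982353. Corrected H = 2.573529 / 0.982353 = 2.619760.
Step 5: Under H0, H ~ chi^2(3); p-value = 0.454036.
Step 6: alpha = 0.1. fail to reject H0.

H = 2.6198, df = 3, p = 0.454036, fail to reject H0.


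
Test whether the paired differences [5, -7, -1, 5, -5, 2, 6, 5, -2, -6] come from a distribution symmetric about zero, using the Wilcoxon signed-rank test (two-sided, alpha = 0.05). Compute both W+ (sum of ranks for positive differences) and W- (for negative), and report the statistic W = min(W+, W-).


Step 1: Drop any zero differences (none here) and take |d_i|.
|d| = [5, 7, 1, 5, 5, 2, 6, 5, 2, 6]
Step 2: Midrank |d_i| (ties get averaged ranks).
ranks: |5|->5.5, |7|->10, |1|->1, |5|->5.5, |5|->5.5, |2|->2.5, |6|->8.5, |5|->5.5, |2|->2.5, |6|->8.5
Step 3: Attach original signs; sum ranks with positive sign and with negative sign.
W+ = 5.5 + 5.5 + 2.5 + 8.5 + 5.5 = 27.5
W- = 10 + 1 + 5.5 + 2.5 + 8.5 = 27.5
(Check: W+ + W- = 55 should equal n(n+1)/2 = 55.)
Step 4: Test statistic W = min(W+, W-) = 27.5.
Step 5: Ties in |d|, so use the tie-corrected normal approximation.
        E[W] = n(n+1)/4 = 10*11/4 = 27.5.
        Tie groups: |d|=2 (t=2), |d|=5 (t=4), |d|=6 (t=2); sum(t^3 - t) = 72.
        Var[W] = n(n+1)(2n+1)/24 - sum(t^3-t)/48 = 2310/24 - 72/48 = 94.75.
        z = (W - E[W]) / sqrt(Var[W]) = (27.5 - 27.5) / 9.7340 = 0.0000.
        Two-sided p = 2*Phi(z) = 1.000000.
Step 6: alpha = 0.05. fail to reject H0.

W+ = 27.5, W- = 27.5, W = min = 27.5, p = 1.000000, fail to reject H0.
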